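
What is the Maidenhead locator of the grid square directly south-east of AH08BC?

Longitude subsquare b = 1; +1 → 2 = c.
Latitude subsquare c = 2; −1 → 1 = b.

AH08cb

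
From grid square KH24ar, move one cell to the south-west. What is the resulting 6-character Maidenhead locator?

KH14xq

Longitude subsquare a = 0; −1 → -1, wraps to 23 = x, carry into square.
Longitude square 2; −1 → 1.
Latitude subsquare r = 17; −1 → 16 = q.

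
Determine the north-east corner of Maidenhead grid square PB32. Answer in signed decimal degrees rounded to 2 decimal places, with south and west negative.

-77.00, 128.00

Field P=15, B=1: +15·20° lon, +1·10° lat → SW at lon 120°, lat -80°.
Square 3, 2: +3·2° lon, +2·1° lat → SW at lon 126°, lat -78°.
Cell spans 2° lon × 1° lat. NE corner is SW corner plus one full cell.
latitude -77.00, longitude 128.00.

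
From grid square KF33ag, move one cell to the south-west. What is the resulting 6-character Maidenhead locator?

Longitude subsquare a = 0; −1 → -1, wraps to 23 = x, carry into square.
Longitude square 3; −1 → 2.
Latitude subsquare g = 6; −1 → 5 = f.

KF23xf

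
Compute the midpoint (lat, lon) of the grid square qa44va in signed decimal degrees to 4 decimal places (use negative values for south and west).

Field Q=16, A=0: +16·20° lon, +0·10° lat → SW at lon 140°, lat -90°.
Square 4, 4: +4·2° lon, +4·1° lat → SW at lon 148°, lat -86°.
Subsquare v=21, a=0: +21·0.0833333° lon, +0·0.0416667° lat → SW at lon 149.75°, lat -86°.
Cell spans 0.0833333° lon × 0.0416667° lat. Centre is SW corner plus half of each.
latitude -85.9792, longitude 149.7917.

-85.9792, 149.7917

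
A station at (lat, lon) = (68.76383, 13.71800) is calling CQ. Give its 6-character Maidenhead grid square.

JP68us

Offset from 180°W / 90°S: lon 193.7180°, lat 158.7638°.
Field: lon ⌊193.7180/20⌋ = 9 → J; lat ⌊158.7638/10⌋ = 15 → P.
Square: lon ⌊13.7180/2⌋ = 6; lat ⌊8.7638/1⌋ = 8.
Subsquare: lon ⌊1.7180/0.0833333⌋ = 20 → u; lat ⌊0.7638/0.0416667⌋ = 18 → s.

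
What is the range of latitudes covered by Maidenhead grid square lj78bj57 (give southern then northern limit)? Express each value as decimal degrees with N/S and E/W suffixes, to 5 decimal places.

Field L=11, J=9: +11·20° lon, +9·10° lat → SW at lon 40°, lat 0°.
Square 7, 8: +7·2° lon, +8·1° lat → SW at lon 54°, lat 8°.
Subsquare b=1, j=9: +1·0.0833333° lon, +9·0.0416667° lat → SW at lon 54.0833°, lat 8.375°.
Extended square 5, 7: +5·0.00833333° lon, +7·0.00416667° lat → SW at lon 54.125°, lat 8.40417°.
Cell spans 0.00833333° lon × 0.00416667° lat.
south 8.40417° N, north 8.40833° N.

8.40417° N, 8.40833° N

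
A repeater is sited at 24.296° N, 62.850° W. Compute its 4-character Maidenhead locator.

FL84

Add 180° to longitude and 90° to latitude: 117.15, 114.30.
Field: lon ⌊117.15/20⌋ = 5 → F; lat ⌊114.30/10⌋ = 11 → L.
Square: lon ⌊17.15/2⌋ = 8; lat ⌊4.30/1⌋ = 4.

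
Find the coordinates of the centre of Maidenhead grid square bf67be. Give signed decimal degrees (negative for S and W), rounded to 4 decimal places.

-32.8125, -147.8750

Field B=1, F=5: +1·20° lon, +5·10° lat → SW at lon -160°, lat -40°.
Square 6, 7: +6·2° lon, +7·1° lat → SW at lon -148°, lat -33°.
Subsquare b=1, e=4: +1·0.0833333° lon, +4·0.0416667° lat → SW at lon -147.917°, lat -32.8333°.
Cell spans 0.0833333° lon × 0.0416667° lat. Centre is SW corner plus half of each.
latitude -32.8125, longitude -147.8750.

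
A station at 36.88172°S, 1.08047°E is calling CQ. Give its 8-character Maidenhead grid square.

Add 180° to longitude and 90° to latitude: 181.08047, 53.11828.
Field: 181.08047/20 → 9 → J, 53.11828/10 → 5 → F; chars JF.
Square: 1.08047/2 → 0, 3.11828/1 → 3; chars 03.
Subsquare: 1.08047/0.0833333 → 12 → m, 0.11828/0.0416667 → 2 → c; chars mc.
Extended square: 0.08047/0.00833333 → 9, 0.03495/0.00416667 → 8; chars 98.

JF03mc98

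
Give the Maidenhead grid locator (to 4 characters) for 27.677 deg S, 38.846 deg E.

KG92

Offset from 180°W / 90°S: lon 218.85°, lat 62.32°.
Field: lon ⌊218.85/20⌋ = 10 → K; lat ⌊62.32/10⌋ = 6 → G.
Square: lon ⌊18.85/2⌋ = 9; lat ⌊2.32/1⌋ = 2.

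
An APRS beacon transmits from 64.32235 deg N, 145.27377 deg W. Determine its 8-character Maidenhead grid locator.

Offset from 180°W / 90°S: lon 34.72623°, lat 154.32235°.
Field: lon ⌊34.72623/20⌋ = 1 → B; lat ⌊154.32235/10⌋ = 15 → P.
Square: lon ⌊14.72623/2⌋ = 7; lat ⌊4.32235/1⌋ = 4.
Subsquare: lon ⌊0.72623/0.0833333⌋ = 8 → i; lat ⌊0.32235/0.0416667⌋ = 7 → h.
Extended square: lon ⌊0.05956/0.00833333⌋ = 7; lat ⌊0.03068/0.00416667⌋ = 7.

BP74ih77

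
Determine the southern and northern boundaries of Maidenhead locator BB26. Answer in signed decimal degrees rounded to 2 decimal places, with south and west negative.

Field B=1, B=1: +1·20° lon, +1·10° lat → SW at lon -160°, lat -80°.
Square 2, 6: +2·2° lon, +6·1° lat → SW at lon -156°, lat -74°.
Cell spans 2° lon × 1° lat.
south -74.00, north -73.00.

-74.00, -73.00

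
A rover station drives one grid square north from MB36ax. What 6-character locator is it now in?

MB37aa

Latitude subsquare x = 23; +1 → 24, wraps to 0 = a, carry into square.
Latitude square 6; +1 → 7.
The longitude characters are unchanged.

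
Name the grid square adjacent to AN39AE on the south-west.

Longitude subsquare a = 0; −1 → -1, wraps to 23 = x, carry into square.
Longitude square 3; −1 → 2.
Latitude subsquare e = 4; −1 → 3 = d.

AN29xd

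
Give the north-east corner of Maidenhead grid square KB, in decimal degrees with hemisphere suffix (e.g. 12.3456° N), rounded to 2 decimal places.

70.00° S, 40.00° E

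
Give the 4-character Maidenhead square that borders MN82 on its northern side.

Latitude square 2; +1 → 3.
The longitude characters are unchanged.

MN83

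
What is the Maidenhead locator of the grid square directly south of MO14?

Latitude square 4; −1 → 3.
The longitude characters are unchanged.

MO13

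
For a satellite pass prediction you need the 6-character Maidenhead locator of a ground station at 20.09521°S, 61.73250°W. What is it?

FG99dv

Shift to the Maidenhead origin (180°W, 90°S): lon 118.2675, lat 69.9048.
Field: 118.2675/20 → 5 → F, 69.9048/10 → 6 → G; chars FG.
Square: 18.2675/2 → 9, 9.9048/1 → 9; chars 99.
Subsquare: 0.2675/0.0833333 → 3 → d, 0.9048/0.0416667 → 21 → v; chars dv.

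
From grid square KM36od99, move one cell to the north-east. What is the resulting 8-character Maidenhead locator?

Longitude extended square 9; +1 → 10, wraps to 0, carry into subsquare.
Longitude subsquare o = 14; +1 → 15 = p.
Latitude extended square 9; +1 → 10, wraps to 0, carry into subsquare.
Latitude subsquare d = 3; +1 → 4 = e.

KM36pe00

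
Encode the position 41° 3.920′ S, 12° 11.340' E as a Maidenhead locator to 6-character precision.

JE68cw

Shift to the Maidenhead origin (180°W, 90°S): lon 192.1890, lat 48.9347.
Field (20°×10°, letters A–R): 192.1890/20 → 9 → J, 48.9347/10 → 4 → E; chars JE.
Square (2°×1°, digits 0–9): 12.1890/2 → 6, 8.9347/1 → 8; chars 68.
Subsquare (5′×2.5′, letters a–x): 0.1890/0.0833333 → 2 → c, 0.9347/0.0416667 → 22 → w; chars cw.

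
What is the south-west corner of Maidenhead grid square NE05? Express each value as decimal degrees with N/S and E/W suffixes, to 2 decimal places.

Field N=13, E=4: +13·20° lon, +4·10° lat → SW at lon 80°, lat -50°.
Square 0, 5: +0·2° lon, +5·1° lat → SW at lon 80°, lat -45°.
latitude 45.00° S, longitude 80.00° E.

45.00° S, 80.00° E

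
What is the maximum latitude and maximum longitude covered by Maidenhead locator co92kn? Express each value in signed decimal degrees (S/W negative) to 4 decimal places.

52.5833, -121.0833

Field C=2, O=14: +2·20° lon, +14·10° lat → SW at lon -140°, lat 50°.
Square 9, 2: +9·2° lon, +2·1° lat → SW at lon -122°, lat 52°.
Subsquare k=10, n=13: +10·0.0833333° lon, +13·0.0416667° lat → SW at lon -121.167°, lat 52.5417°.
Cell spans 0.0833333° lon × 0.0416667° lat. NE corner is SW corner plus one full cell.
latitude 52.5833, longitude -121.0833.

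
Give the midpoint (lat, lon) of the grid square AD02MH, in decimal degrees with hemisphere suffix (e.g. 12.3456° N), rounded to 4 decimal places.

Field A=0, D=3: +0·20° lon, +3·10° lat → SW at lon -180°, lat -60°.
Square 0, 2: +0·2° lon, +2·1° lat → SW at lon -180°, lat -58°.
Subsquare m=12, h=7: +12·0.0833333° lon, +7·0.0416667° lat → SW at lon -179°, lat -57.7083°.
Cell spans 0.0833333° lon × 0.0416667° lat. Centre is SW corner plus half of each.
latitude 57.6875° S, longitude 178.9583° W.

57.6875° S, 178.9583° W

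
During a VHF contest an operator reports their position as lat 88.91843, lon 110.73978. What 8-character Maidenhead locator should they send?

Offset from 180°W / 90°S: lon 290.73978°, lat 178.91843°.
Field: lon ⌊290.73978/20⌋ = 14 → O; lat ⌊178.91843/10⌋ = 17 → R.
Square: lon ⌊10.73978/2⌋ = 5; lat ⌊8.91843/1⌋ = 8.
Subsquare: lon ⌊0.73978/0.0833333⌋ = 8 → i; lat ⌊0.91843/0.0416667⌋ = 22 → w.
Extended square: lon ⌊0.07311/0.00833333⌋ = 8; lat ⌊0.00176/0.00416667⌋ = 0.

OR58iw80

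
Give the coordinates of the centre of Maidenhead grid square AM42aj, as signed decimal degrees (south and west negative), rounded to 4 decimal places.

32.3958, -171.9583

Field A=0, M=12: +0·20° lon, +12·10° lat → SW at lon -180°, lat 30°.
Square 4, 2: +4·2° lon, +2·1° lat → SW at lon -172°, lat 32°.
Subsquare a=0, j=9: +0·0.0833333° lon, +9·0.0416667° lat → SW at lon -172°, lat 32.375°.
Cell spans 0.0833333° lon × 0.0416667° lat. Centre is SW corner plus half of each.
latitude 32.3958, longitude -171.9583.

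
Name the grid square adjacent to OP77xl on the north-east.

OP87am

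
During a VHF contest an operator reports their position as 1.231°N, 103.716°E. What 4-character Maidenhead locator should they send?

OJ11

Add 180° to longitude and 90° to latitude: 283.72, 91.23.
Field (20°×10°, letters A–R): 283.72/20 → 14 → O, 91.23/10 → 9 → J; chars OJ.
Square (2°×1°, digits 0–9): 3.72/2 → 1, 1.23/1 → 1; chars 11.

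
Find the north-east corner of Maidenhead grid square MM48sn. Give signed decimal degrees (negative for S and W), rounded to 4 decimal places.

38.5833, 69.5833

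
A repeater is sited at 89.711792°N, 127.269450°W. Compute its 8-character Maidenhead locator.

CR69ir70

Add 180° to longitude and 90° to latitude: 52.73055, 179.71179.
Field: 52.73055/20 → 2 → C, 179.71179/10 → 17 → R; chars CR.
Square: 12.73055/2 → 6, 9.71179/1 → 9; chars 69.
Subsquare: 0.73055/0.0833333 → 8 → i, 0.71179/0.0416667 → 17 → r; chars ir.
Extended square: 0.06388/0.00833333 → 7, 0.00346/0.00416667 → 0; chars 70.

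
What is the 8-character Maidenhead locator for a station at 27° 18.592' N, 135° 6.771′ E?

Shift to the Maidenhead origin (180°W, 90°S): lon 315.11285, lat 117.30987.
Field: 315.11285/20 → 15 → P, 117.30987/10 → 11 → L; chars PL.
Square: 15.11285/2 → 7, 7.30987/1 → 7; chars 77.
Subsquare: 1.11285/0.0833333 → 13 → n, 0.30987/0.0416667 → 7 → h; chars nh.
Extended square: 0.02952/0.00833333 → 3, 0.01820/0.00416667 → 4; chars 34.

PL77nh34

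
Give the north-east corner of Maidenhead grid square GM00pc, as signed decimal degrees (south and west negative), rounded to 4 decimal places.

30.1250, -58.6667

Field G=6, M=12: +6·20° lon, +12·10° lat → SW at lon -60°, lat 30°.
Square 0, 0: +0·2° lon, +0·1° lat → SW at lon -60°, lat 30°.
Subsquare p=15, c=2: +15·0.0833333° lon, +2·0.0416667° lat → SW at lon -58.75°, lat 30.0833°.
Cell spans 0.0833333° lon × 0.0416667° lat. NE corner is SW corner plus one full cell.
latitude 30.1250, longitude -58.6667.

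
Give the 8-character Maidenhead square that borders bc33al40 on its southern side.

BC33ak49

Latitude extended square 0; −1 → -1, wraps to 9, carry into subsquare.
Latitude subsquare l = 11; −1 → 10 = k.
The longitude characters are unchanged.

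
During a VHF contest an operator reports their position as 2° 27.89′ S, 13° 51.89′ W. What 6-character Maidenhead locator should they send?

II37bm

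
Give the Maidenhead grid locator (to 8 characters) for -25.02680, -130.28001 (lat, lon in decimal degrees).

CG44ux63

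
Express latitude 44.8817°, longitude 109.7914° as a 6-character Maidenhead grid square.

Add 180° to longitude and 90° to latitude: 289.7914, 134.8817.
Field: 289.7914/20 → 14 → O, 134.8817/10 → 13 → N; chars ON.
Square: 9.7914/2 → 4, 4.8817/1 → 4; chars 44.
Subsquare: 1.7914/0.0833333 → 21 → v, 0.8817/0.0416667 → 21 → v; chars vv.

ON44vv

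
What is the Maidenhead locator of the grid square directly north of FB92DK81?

Latitude extended square 1; +1 → 2.
The longitude characters are unchanged.

FB92dk82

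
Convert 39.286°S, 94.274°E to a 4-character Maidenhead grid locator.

Shift to the Maidenhead origin (180°W, 90°S): lon 274.27, lat 50.71.
Field: 274.27/20 → 13 → N, 50.71/10 → 5 → F; chars NF.
Square: 14.27/2 → 7, 0.71/1 → 0; chars 70.

NF70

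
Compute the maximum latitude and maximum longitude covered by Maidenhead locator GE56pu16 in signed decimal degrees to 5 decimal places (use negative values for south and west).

Field G=6, E=4: +6·20° lon, +4·10° lat → SW at lon -60°, lat -50°.
Square 5, 6: +5·2° lon, +6·1° lat → SW at lon -50°, lat -44°.
Subsquare p=15, u=20: +15·0.0833333° lon, +20·0.0416667° lat → SW at lon -48.75°, lat -43.1667°.
Extended square 1, 6: +1·0.00833333° lon, +6·0.00416667° lat → SW at lon -48.7417°, lat -43.1417°.
Cell spans 0.00833333° lon × 0.00416667° lat. NE corner is SW corner plus one full cell.
latitude -43.13750, longitude -48.73333.

-43.13750, -48.73333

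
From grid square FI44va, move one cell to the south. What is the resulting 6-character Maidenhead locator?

FI43vx

Latitude subsquare a = 0; −1 → -1, wraps to 23 = x, carry into square.
Latitude square 4; −1 → 3.
The longitude characters are unchanged.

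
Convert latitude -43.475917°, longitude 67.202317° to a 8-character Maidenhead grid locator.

ME36om45

Offset from 180°W / 90°S: lon 247.20232°, lat 46.52408°.
Field: 247.20232/20 → 12 → M, 46.52408/10 → 4 → E; chars ME.
Square: 7.20232/2 → 3, 6.52408/1 → 6; chars 36.
Subsquare: 1.20232/0.0833333 → 14 → o, 0.52408/0.0416667 → 12 → m; chars om.
Extended square: 0.03565/0.00833333 → 4, 0.02408/0.00416667 → 5; chars 45.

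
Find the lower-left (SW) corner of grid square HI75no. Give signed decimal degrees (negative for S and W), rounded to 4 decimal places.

-4.4167, -24.9167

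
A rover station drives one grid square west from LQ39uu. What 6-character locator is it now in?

Longitude subsquare u = 20; −1 → 19 = t.
The latitude characters are unchanged.

LQ39tu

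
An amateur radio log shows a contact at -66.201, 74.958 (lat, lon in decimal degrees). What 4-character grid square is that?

MC73

Shift to the Maidenhead origin (180°W, 90°S): lon 254.96, lat 23.80.
Field: lon ⌊254.96/20⌋ = 12 → M; lat ⌊23.80/10⌋ = 2 → C.
Square: lon ⌊14.96/2⌋ = 7; lat ⌊3.80/1⌋ = 3.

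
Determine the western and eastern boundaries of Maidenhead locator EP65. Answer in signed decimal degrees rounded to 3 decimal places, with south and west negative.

-88.000, -86.000

Field E=4, P=15: +4·20° lon, +15·10° lat → SW at lon -100°, lat 60°.
Square 6, 5: +6·2° lon, +5·1° lat → SW at lon -88°, lat 65°.
Cell spans 2° lon × 1° lat.
west -88.000, east -86.000.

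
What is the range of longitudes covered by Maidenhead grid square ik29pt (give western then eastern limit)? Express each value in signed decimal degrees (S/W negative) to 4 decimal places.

-14.7500, -14.6667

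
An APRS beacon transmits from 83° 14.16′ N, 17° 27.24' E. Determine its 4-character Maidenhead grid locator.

JR83

Shift to the Maidenhead origin (180°W, 90°S): lon 197.45, lat 173.24.
Field: 197.45/20 → 9 → J, 173.24/10 → 17 → R; chars JR.
Square: 17.45/2 → 8, 3.24/1 → 3; chars 83.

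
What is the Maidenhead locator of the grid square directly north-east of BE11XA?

BE21ab

Longitude subsquare x = 23; +1 → 24, wraps to 0 = a, carry into square.
Longitude square 1; +1 → 2.
Latitude subsquare a = 0; +1 → 1 = b.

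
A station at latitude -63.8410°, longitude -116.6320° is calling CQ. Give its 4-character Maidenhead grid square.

Add 180° to longitude and 90° to latitude: 63.37, 26.16.
Field: 63.37/20 → 3 → D, 26.16/10 → 2 → C; chars DC.
Square: 3.37/2 → 1, 6.16/1 → 6; chars 16.

DC16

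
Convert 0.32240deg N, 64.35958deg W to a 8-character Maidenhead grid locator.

Shift to the Maidenhead origin (180°W, 90°S): lon 115.64042, lat 90.32240.
Field: 115.64042/20 → 5 → F, 90.32240/10 → 9 → J; chars FJ.
Square: 15.64042/2 → 7, 0.32240/1 → 0; chars 70.
Subsquare: 1.64042/0.0833333 → 19 → t, 0.32240/0.0416667 → 7 → h; chars th.
Extended square: 0.05709/0.00833333 → 6, 0.03073/0.00416667 → 7; chars 67.

FJ70th67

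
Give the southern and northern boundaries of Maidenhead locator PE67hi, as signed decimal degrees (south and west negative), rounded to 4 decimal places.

-42.6667, -42.6250

Field P=15, E=4: +15·20° lon, +4·10° lat → SW at lon 120°, lat -50°.
Square 6, 7: +6·2° lon, +7·1° lat → SW at lon 132°, lat -43°.
Subsquare h=7, i=8: +7·0.0833333° lon, +8·0.0416667° lat → SW at lon 132.583°, lat -42.6667°.
Cell spans 0.0833333° lon × 0.0416667° lat.
south -42.6667, north -42.6250.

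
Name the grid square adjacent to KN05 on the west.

Longitude square 0; −1 → -1, wraps to 9, carry into field.
Longitude field K = 10; −1 → 9 = J.
The latitude characters are unchanged.

JN95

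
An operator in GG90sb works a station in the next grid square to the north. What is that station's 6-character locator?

GG90sc

Latitude subsquare b = 1; +1 → 2 = c.
The longitude characters are unchanged.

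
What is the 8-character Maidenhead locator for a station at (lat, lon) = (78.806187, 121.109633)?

Offset from 180°W / 90°S: lon 301.10963°, lat 168.80619°.
Field: 301.10963/20 → 15 → P, 168.80619/10 → 16 → Q; chars PQ.
Square: 1.10963/2 → 0, 8.80619/1 → 8; chars 08.
Subsquare: 1.10963/0.0833333 → 13 → n, 0.80619/0.0416667 → 19 → t; chars nt.
Extended square: 0.02630/0.00833333 → 3, 0.01452/0.00416667 → 3; chars 33.

PQ08nt33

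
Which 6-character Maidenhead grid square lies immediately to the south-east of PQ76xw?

Longitude subsquare x = 23; +1 → 24, wraps to 0 = a, carry into square.
Longitude square 7; +1 → 8.
Latitude subsquare w = 22; −1 → 21 = v.

PQ86av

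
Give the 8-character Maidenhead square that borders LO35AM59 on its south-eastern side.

LO35am68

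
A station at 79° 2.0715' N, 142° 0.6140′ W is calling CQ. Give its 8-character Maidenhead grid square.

Shift to the Maidenhead origin (180°W, 90°S): lon 37.98977, lat 169.03453.
Field (20°×10°, letters A–R): 37.98977/20 → 1 → B, 169.03453/10 → 16 → Q; chars BQ.
Square (2°×1°, digits 0–9): 17.98977/2 → 8, 9.03453/1 → 9; chars 89.
Subsquare (5′×2.5′, letters a–x): 1.98977/0.0833333 → 23 → x, 0.03453/0.0416667 → 0 → a; chars xa.
Extended square (30″×15″, digits 0–9): 0.07310/0.00833333 → 8, 0.03453/0.00416667 → 8; chars 88.

BQ89xa88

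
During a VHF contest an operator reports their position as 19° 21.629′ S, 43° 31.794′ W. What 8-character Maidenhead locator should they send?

GH80fp63

Shift to the Maidenhead origin (180°W, 90°S): lon 136.47010, lat 70.63952.
Field (20°×10°, letters A–R): 136.47010/20 → 6 → G, 70.63952/10 → 7 → H; chars GH.
Square (2°×1°, digits 0–9): 16.47010/2 → 8, 0.63952/1 → 0; chars 80.
Subsquare (5′×2.5′, letters a–x): 0.47010/0.0833333 → 5 → f, 0.63952/0.0416667 → 15 → p; chars fp.
Extended square (30″×15″, digits 0–9): 0.05343/0.00833333 → 6, 0.01452/0.00416667 → 3; chars 63.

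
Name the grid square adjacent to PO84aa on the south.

PO83ax

Latitude subsquare a = 0; −1 → -1, wraps to 23 = x, carry into square.
Latitude square 4; −1 → 3.
The longitude characters are unchanged.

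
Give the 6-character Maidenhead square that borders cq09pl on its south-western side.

CQ09ok

Longitude subsquare p = 15; −1 → 14 = o.
Latitude subsquare l = 11; −1 → 10 = k.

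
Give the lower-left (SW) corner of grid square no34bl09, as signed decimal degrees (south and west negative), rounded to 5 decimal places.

Field N=13, O=14: +13·20° lon, +14·10° lat → SW at lon 80°, lat 50°.
Square 3, 4: +3·2° lon, +4·1° lat → SW at lon 86°, lat 54°.
Subsquare b=1, l=11: +1·0.0833333° lon, +11·0.0416667° lat → SW at lon 86.0833°, lat 54.4583°.
Extended square 0, 9: +0·0.00833333° lon, +9·0.00416667° lat → SW at lon 86.0833°, lat 54.4958°.
latitude 54.49583, longitude 86.08333.

54.49583, 86.08333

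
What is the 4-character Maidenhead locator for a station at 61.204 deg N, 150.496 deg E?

Offset from 180°W / 90°S: lon 330.50°, lat 151.20°.
Field: lon ⌊330.50/20⌋ = 16 → Q; lat ⌊151.20/10⌋ = 15 → P.
Square: lon ⌊10.50/2⌋ = 5; lat ⌊1.20/1⌋ = 1.

QP51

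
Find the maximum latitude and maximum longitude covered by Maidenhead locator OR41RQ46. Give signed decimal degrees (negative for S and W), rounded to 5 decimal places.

Field O=14, R=17: +14·20° lon, +17·10° lat → SW at lon 100°, lat 80°.
Square 4, 1: +4·2° lon, +1·1° lat → SW at lon 108°, lat 81°.
Subsquare r=17, q=16: +17·0.0833333° lon, +16·0.0416667° lat → SW at lon 109.417°, lat 81.6667°.
Extended square 4, 6: +4·0.00833333° lon, +6·0.00416667° lat → SW at lon 109.45°, lat 81.6917°.
Cell spans 0.00833333° lon × 0.00416667° lat. NE corner is SW corner plus one full cell.
latitude 81.69583, longitude 109.45833.

81.69583, 109.45833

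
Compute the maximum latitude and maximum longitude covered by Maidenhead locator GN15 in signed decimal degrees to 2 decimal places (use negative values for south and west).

46.00, -56.00

Field G=6, N=13: +6·20° lon, +13·10° lat → SW at lon -60°, lat 40°.
Square 1, 5: +1·2° lon, +5·1° lat → SW at lon -58°, lat 45°.
Cell spans 2° lon × 1° lat. NE corner is SW corner plus one full cell.
latitude 46.00, longitude -56.00.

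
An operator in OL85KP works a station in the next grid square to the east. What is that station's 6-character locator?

OL85lp

Longitude subsquare k = 10; +1 → 11 = l.
The latitude characters are unchanged.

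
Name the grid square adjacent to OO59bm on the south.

OO59bl

Latitude subsquare m = 12; −1 → 11 = l.
The longitude characters are unchanged.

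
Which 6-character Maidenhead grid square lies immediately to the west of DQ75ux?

Longitude subsquare u = 20; −1 → 19 = t.
The latitude characters are unchanged.

DQ75tx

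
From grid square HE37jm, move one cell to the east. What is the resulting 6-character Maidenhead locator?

Longitude subsquare j = 9; +1 → 10 = k.
The latitude characters are unchanged.

HE37km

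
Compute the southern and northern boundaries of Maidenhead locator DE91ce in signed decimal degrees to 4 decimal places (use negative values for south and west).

Field D=3, E=4: +3·20° lon, +4·10° lat → SW at lon -120°, lat -50°.
Square 9, 1: +9·2° lon, +1·1° lat → SW at lon -102°, lat -49°.
Subsquare c=2, e=4: +2·0.0833333° lon, +4·0.0416667° lat → SW at lon -101.833°, lat -48.8333°.
Cell spans 0.0833333° lon × 0.0416667° lat.
south -48.8333, north -48.7917.

-48.8333, -48.7917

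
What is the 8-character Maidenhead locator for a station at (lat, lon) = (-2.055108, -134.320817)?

CI27uw16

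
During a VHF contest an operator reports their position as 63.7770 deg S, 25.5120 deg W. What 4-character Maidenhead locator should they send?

HC76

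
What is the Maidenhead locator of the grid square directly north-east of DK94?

EK05

Longitude square 9; +1 → 10, wraps to 0, carry into field.
Longitude field D = 3; +1 → 4 = E.
Latitude square 4; +1 → 5.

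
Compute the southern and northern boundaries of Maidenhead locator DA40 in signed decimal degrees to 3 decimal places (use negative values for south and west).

-90.000, -89.000

Field D=3, A=0: +3·20° lon, +0·10° lat → SW at lon -120°, lat -90°.
Square 4, 0: +4·2° lon, +0·1° lat → SW at lon -112°, lat -90°.
Cell spans 2° lon × 1° lat.
south -90.000, north -89.000.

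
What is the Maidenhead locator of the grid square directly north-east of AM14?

AM25

Longitude square 1; +1 → 2.
Latitude square 4; +1 → 5.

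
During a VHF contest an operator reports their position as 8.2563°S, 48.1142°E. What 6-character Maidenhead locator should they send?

Offset from 180°W / 90°S: lon 228.1142°, lat 81.7437°.
Field: 228.1142/20 → 11 → L, 81.7437/10 → 8 → I; chars LI.
Square: 8.1142/2 → 4, 1.7437/1 → 1; chars 41.
Subsquare: 0.1142/0.0833333 → 1 → b, 0.7437/0.0416667 → 17 → r; chars br.

LI41br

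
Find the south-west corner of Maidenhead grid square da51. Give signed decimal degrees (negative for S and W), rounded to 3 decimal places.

-89.000, -110.000

Field D=3, A=0: +3·20° lon, +0·10° lat → SW at lon -120°, lat -90°.
Square 5, 1: +5·2° lon, +1·1° lat → SW at lon -110°, lat -89°.
latitude -89.000, longitude -110.000.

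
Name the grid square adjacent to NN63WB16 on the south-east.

NN63wb25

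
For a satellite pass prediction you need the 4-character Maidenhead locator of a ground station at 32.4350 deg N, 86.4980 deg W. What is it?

EM62

Shift to the Maidenhead origin (180°W, 90°S): lon 93.50, lat 122.44.
Field: 93.50/20 → 4 → E, 122.44/10 → 12 → M; chars EM.
Square: 13.50/2 → 6, 2.44/1 → 2; chars 62.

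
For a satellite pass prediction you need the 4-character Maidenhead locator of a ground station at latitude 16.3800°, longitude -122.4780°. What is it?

Shift to the Maidenhead origin (180°W, 90°S): lon 57.52, lat 106.38.
Field (20°×10°, letters A–R): lon ⌊57.52/20⌋ = 2 → C; lat ⌊106.38/10⌋ = 10 → K.
Square (2°×1°, digits 0–9): lon ⌊17.52/2⌋ = 8; lat ⌊6.38/1⌋ = 6.

CK86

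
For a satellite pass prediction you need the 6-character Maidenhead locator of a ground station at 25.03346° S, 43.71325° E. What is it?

Add 180° to longitude and 90° to latitude: 223.7133, 64.9665.
Field: 223.7133/20 → 11 → L, 64.9665/10 → 6 → G; chars LG.
Square: 3.7133/2 → 1, 4.9665/1 → 4; chars 14.
Subsquare: 1.7133/0.0833333 → 20 → u, 0.9665/0.0416667 → 23 → x; chars ux.

LG14ux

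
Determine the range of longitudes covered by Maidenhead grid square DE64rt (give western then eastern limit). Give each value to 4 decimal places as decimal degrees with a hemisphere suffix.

106.5833° W, 106.5000° W

Field D=3, E=4: +3·20° lon, +4·10° lat → SW at lon -120°, lat -50°.
Square 6, 4: +6·2° lon, +4·1° lat → SW at lon -108°, lat -46°.
Subsquare r=17, t=19: +17·0.0833333° lon, +19·0.0416667° lat → SW at lon -106.583°, lat -45.2083°.
Cell spans 0.0833333° lon × 0.0416667° lat.
west 106.5833° W, east 106.5000° W.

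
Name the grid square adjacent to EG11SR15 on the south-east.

EG11sr24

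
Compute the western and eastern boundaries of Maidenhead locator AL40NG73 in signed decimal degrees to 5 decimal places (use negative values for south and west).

Field A=0, L=11: +0·20° lon, +11·10° lat → SW at lon -180°, lat 20°.
Square 4, 0: +4·2° lon, +0·1° lat → SW at lon -172°, lat 20°.
Subsquare n=13, g=6: +13·0.0833333° lon, +6·0.0416667° lat → SW at lon -170.917°, lat 20.25°.
Extended square 7, 3: +7·0.00833333° lon, +3·0.00416667° lat → SW at lon -170.858°, lat 20.2625°.
Cell spans 0.00833333° lon × 0.00416667° lat.
west -170.85833, east -170.85000.

-170.85833, -170.85000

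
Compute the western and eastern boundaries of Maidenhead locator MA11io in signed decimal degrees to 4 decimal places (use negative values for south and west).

Field M=12, A=0: +12·20° lon, +0·10° lat → SW at lon 60°, lat -90°.
Square 1, 1: +1·2° lon, +1·1° lat → SW at lon 62°, lat -89°.
Subsquare i=8, o=14: +8·0.0833333° lon, +14·0.0416667° lat → SW at lon 62.6667°, lat -88.4167°.
Cell spans 0.0833333° lon × 0.0416667° lat.
west 62.6667, east 62.7500.

62.6667, 62.7500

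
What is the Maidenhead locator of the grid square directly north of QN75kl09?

QN75km00

Latitude extended square 9; +1 → 10, wraps to 0, carry into subsquare.
Latitude subsquare l = 11; +1 → 12 = m.
The longitude characters are unchanged.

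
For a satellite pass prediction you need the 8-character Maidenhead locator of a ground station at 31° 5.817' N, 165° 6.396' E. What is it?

Shift to the Maidenhead origin (180°W, 90°S): lon 345.10660, lat 121.09695.
Field (20°×10°, letters A–R): lon ⌊345.10660/20⌋ = 17 → R; lat ⌊121.09695/10⌋ = 12 → M.
Square (2°×1°, digits 0–9): lon ⌊5.10660/2⌋ = 2; lat ⌊1.09695/1⌋ = 1.
Subsquare (5′×2.5′, letters a–x): lon ⌊1.10660/0.0833333⌋ = 13 → n; lat ⌊0.09695/0.0416667⌋ = 2 → c.
Extended square (30″×15″, digits 0–9): lon ⌊0.02327/0.00833333⌋ = 2; lat ⌊0.01362/0.00416667⌋ = 3.

RM21nc23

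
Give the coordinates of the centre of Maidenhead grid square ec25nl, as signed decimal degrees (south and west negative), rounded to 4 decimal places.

-64.5208, -94.8750

Field E=4, C=2: +4·20° lon, +2·10° lat → SW at lon -100°, lat -70°.
Square 2, 5: +2·2° lon, +5·1° lat → SW at lon -96°, lat -65°.
Subsquare n=13, l=11: +13·0.0833333° lon, +11·0.0416667° lat → SW at lon -94.9167°, lat -64.5417°.
Cell spans 0.0833333° lon × 0.0416667° lat. Centre is SW corner plus half of each.
latitude -64.5208, longitude -94.8750.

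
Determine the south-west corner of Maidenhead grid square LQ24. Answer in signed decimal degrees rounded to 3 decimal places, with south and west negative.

74.000, 44.000

Field L=11, Q=16: +11·20° lon, +16·10° lat → SW at lon 40°, lat 70°.
Square 2, 4: +2·2° lon, +4·1° lat → SW at lon 44°, lat 74°.
latitude 74.000, longitude 44.000.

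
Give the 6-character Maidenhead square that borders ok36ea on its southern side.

Latitude subsquare a = 0; −1 → -1, wraps to 23 = x, carry into square.
Latitude square 6; −1 → 5.
The longitude characters are unchanged.

OK35ex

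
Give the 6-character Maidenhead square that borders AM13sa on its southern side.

Latitude subsquare a = 0; −1 → -1, wraps to 23 = x, carry into square.
Latitude square 3; −1 → 2.
The longitude characters are unchanged.

AM12sx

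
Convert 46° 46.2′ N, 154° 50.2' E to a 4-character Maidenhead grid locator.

QN76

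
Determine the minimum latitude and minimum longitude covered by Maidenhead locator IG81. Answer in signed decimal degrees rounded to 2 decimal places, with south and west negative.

Field I=8, G=6: +8·20° lon, +6·10° lat → SW at lon -20°, lat -30°.
Square 8, 1: +8·2° lon, +1·1° lat → SW at lon -4°, lat -29°.
latitude -29.00, longitude -4.00.

-29.00, -4.00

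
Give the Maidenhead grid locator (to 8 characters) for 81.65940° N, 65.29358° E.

MR21pp58

Offset from 180°W / 90°S: lon 245.29358°, lat 171.65940°.
Field: 245.29358/20 → 12 → M, 171.65940/10 → 17 → R; chars MR.
Square: 5.29358/2 → 2, 1.65940/1 → 1; chars 21.
Subsquare: 1.29358/0.0833333 → 15 → p, 0.65940/0.0416667 → 15 → p; chars pp.
Extended square: 0.04358/0.00833333 → 5, 0.03440/0.00416667 → 8; chars 58.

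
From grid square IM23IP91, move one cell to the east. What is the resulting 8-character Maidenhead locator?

Longitude extended square 9; +1 → 10, wraps to 0, carry into subsquare.
Longitude subsquare i = 8; +1 → 9 = j.
The latitude characters are unchanged.

IM23jp01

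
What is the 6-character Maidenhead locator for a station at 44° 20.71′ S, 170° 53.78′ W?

AE45np

Shift to the Maidenhead origin (180°W, 90°S): lon 9.1037, lat 45.6548.
Field (20°×10°, letters A–R): 9.1037/20 → 0 → A, 45.6548/10 → 4 → E; chars AE.
Square (2°×1°, digits 0–9): 9.1037/2 → 4, 5.6548/1 → 5; chars 45.
Subsquare (5′×2.5′, letters a–x): 1.1037/0.0833333 → 13 → n, 0.6548/0.0416667 → 15 → p; chars np.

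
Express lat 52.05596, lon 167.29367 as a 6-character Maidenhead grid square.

Add 180° to longitude and 90° to latitude: 347.2937, 142.0560.
Field: 347.2937/20 → 17 → R, 142.0560/10 → 14 → O; chars RO.
Square: 7.2937/2 → 3, 2.0560/1 → 2; chars 32.
Subsquare: 1.2937/0.0833333 → 15 → p, 0.0560/0.0416667 → 1 → b; chars pb.

RO32pb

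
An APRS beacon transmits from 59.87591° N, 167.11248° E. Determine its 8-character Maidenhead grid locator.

RO39nv30

Add 180° to longitude and 90° to latitude: 347.11248, 149.87591.
Field: 347.11248/20 → 17 → R, 149.87591/10 → 14 → O; chars RO.
Square: 7.11248/2 → 3, 9.87591/1 → 9; chars 39.
Subsquare: 1.11248/0.0833333 → 13 → n, 0.87591/0.0416667 → 21 → v; chars nv.
Extended square: 0.02915/0.00833333 → 3, 0.00091/0.00416667 → 0; chars 30.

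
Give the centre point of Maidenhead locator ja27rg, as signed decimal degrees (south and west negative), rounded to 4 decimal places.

Field J=9, A=0: +9·20° lon, +0·10° lat → SW at lon 0°, lat -90°.
Square 2, 7: +2·2° lon, +7·1° lat → SW at lon 4°, lat -83°.
Subsquare r=17, g=6: +17·0.0833333° lon, +6·0.0416667° lat → SW at lon 5.41667°, lat -82.75°.
Cell spans 0.0833333° lon × 0.0416667° lat. Centre is SW corner plus half of each.
latitude -82.7292, longitude 5.4583.

-82.7292, 5.4583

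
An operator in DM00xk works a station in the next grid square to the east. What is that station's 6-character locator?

DM10ak

Longitude subsquare x = 23; +1 → 24, wraps to 0 = a, carry into square.
Longitude square 0; +1 → 1.
The latitude characters are unchanged.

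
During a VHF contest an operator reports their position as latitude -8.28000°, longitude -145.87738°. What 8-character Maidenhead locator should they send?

Offset from 180°W / 90°S: lon 34.12262°, lat 81.72000°.
Field: lon ⌊34.12262/20⌋ = 1 → B; lat ⌊81.72000/10⌋ = 8 → I.
Square: lon ⌊14.12262/2⌋ = 7; lat ⌊1.72000/1⌋ = 1.
Subsquare: lon ⌊0.12262/0.0833333⌋ = 1 → b; lat ⌊0.72000/0.0416667⌋ = 17 → r.
Extended square: lon ⌊0.03929/0.00833333⌋ = 4; lat ⌊0.01167/0.00416667⌋ = 2.

BI71br42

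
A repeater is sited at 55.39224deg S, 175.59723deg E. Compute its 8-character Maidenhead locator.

RD74to15

Shift to the Maidenhead origin (180°W, 90°S): lon 355.59723, lat 34.60776.
Field: 355.59723/20 → 17 → R, 34.60776/10 → 3 → D; chars RD.
Square: 15.59723/2 → 7, 4.60776/1 → 4; chars 74.
Subsquare: 1.59723/0.0833333 → 19 → t, 0.60776/0.0416667 → 14 → o; chars to.
Extended square: 0.01390/0.00833333 → 1, 0.02443/0.00416667 → 5; chars 15.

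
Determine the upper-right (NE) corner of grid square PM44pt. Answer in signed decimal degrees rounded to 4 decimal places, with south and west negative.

Field P=15, M=12: +15·20° lon, +12·10° lat → SW at lon 120°, lat 30°.
Square 4, 4: +4·2° lon, +4·1° lat → SW at lon 128°, lat 34°.
Subsquare p=15, t=19: +15·0.0833333° lon, +19·0.0416667° lat → SW at lon 129.25°, lat 34.7917°.
Cell spans 0.0833333° lon × 0.0416667° lat. NE corner is SW corner plus one full cell.
latitude 34.8333, longitude 129.3333.

34.8333, 129.3333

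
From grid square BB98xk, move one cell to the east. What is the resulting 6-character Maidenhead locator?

CB08ak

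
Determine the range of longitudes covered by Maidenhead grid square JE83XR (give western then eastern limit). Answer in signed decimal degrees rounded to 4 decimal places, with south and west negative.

17.9167, 18.0000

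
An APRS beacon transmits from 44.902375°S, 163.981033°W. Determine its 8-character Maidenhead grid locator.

AE85ac23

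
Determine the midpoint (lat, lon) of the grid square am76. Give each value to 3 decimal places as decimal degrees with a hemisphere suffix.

36.500° N, 165.000° W

Field A=0, M=12: +0·20° lon, +12·10° lat → SW at lon -180°, lat 30°.
Square 7, 6: +7·2° lon, +6·1° lat → SW at lon -166°, lat 36°.
Cell spans 2° lon × 1° lat. Centre is SW corner plus half of each.
latitude 36.500° N, longitude 165.000° W.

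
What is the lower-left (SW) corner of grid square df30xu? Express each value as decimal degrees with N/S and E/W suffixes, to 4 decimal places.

39.1667° S, 112.0833° W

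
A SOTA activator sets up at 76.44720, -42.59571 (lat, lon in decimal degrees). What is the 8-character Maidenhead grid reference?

Add 180° to longitude and 90° to latitude: 137.40429, 166.44720.
Field: 137.40429/20 → 6 → G, 166.44720/10 → 16 → Q; chars GQ.
Square: 17.40429/2 → 8, 6.44720/1 → 6; chars 86.
Subsquare: 1.40429/0.0833333 → 16 → q, 0.44720/0.0416667 → 10 → k; chars qk.
Extended square: 0.07096/0.00833333 → 8, 0.03053/0.00416667 → 7; chars 87.

GQ86qk87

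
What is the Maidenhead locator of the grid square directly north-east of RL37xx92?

RL47ax03

Longitude extended square 9; +1 → 10, wraps to 0, carry into subsquare.
Longitude subsquare x = 23; +1 → 24, wraps to 0 = a, carry into square.
Longitude square 3; +1 → 4.
Latitude extended square 2; +1 → 3.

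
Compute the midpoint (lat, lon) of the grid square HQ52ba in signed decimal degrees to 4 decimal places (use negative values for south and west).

72.0208, -29.8750

Field H=7, Q=16: +7·20° lon, +16·10° lat → SW at lon -40°, lat 70°.
Square 5, 2: +5·2° lon, +2·1° lat → SW at lon -30°, lat 72°.
Subsquare b=1, a=0: +1·0.0833333° lon, +0·0.0416667° lat → SW at lon -29.9167°, lat 72°.
Cell spans 0.0833333° lon × 0.0416667° lat. Centre is SW corner plus half of each.
latitude 72.0208, longitude -29.8750.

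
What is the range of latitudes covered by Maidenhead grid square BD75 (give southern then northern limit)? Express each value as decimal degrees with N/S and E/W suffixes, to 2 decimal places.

Field B=1, D=3: +1·20° lon, +3·10° lat → SW at lon -160°, lat -60°.
Square 7, 5: +7·2° lon, +5·1° lat → SW at lon -146°, lat -55°.
Cell spans 2° lon × 1° lat.
south 55.00° S, north 54.00° S.

55.00° S, 54.00° S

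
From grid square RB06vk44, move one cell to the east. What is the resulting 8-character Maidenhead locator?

Longitude extended square 4; +1 → 5.
The latitude characters are unchanged.

RB06vk54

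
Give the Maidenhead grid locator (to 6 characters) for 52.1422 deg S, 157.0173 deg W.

Add 180° to longitude and 90° to latitude: 22.9827, 37.8578.
Field (20°×10°, letters A–R): 22.9827/20 → 1 → B, 37.8578/10 → 3 → D; chars BD.
Square (2°×1°, digits 0–9): 2.9827/2 → 1, 7.8578/1 → 7; chars 17.
Subsquare (5′×2.5′, letters a–x): 0.9827/0.0833333 → 11 → l, 0.8578/0.0416667 → 20 → u; chars lu.

BD17lu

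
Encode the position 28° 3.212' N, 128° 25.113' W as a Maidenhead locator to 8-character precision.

Offset from 180°W / 90°S: lon 51.58145°, lat 118.05353°.
Field (20°×10°, letters A–R): 51.58145/20 → 2 → C, 118.05353/10 → 11 → L; chars CL.
Square (2°×1°, digits 0–9): 11.58145/2 → 5, 8.05353/1 → 8; chars 58.
Subsquare (5′×2.5′, letters a–x): 1.58145/0.0833333 → 18 → s, 0.05353/0.0416667 → 1 → b; chars sb.
Extended square (30″×15″, digits 0–9): 0.08145/0.00833333 → 9, 0.01187/0.00416667 → 2; chars 92.

CL58sb92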